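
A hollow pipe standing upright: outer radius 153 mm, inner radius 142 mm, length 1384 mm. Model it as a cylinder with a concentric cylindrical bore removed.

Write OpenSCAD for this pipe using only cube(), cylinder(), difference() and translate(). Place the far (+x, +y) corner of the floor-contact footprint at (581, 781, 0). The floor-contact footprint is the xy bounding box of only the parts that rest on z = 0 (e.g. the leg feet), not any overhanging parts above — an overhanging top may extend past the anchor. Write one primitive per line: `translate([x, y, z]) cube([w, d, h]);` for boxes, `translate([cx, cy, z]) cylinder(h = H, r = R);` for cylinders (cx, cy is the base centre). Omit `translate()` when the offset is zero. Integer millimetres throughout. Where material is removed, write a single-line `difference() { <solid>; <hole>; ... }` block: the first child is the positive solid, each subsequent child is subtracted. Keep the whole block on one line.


difference() { translate([428, 628, 0]) cylinder(h = 1384, r = 153); translate([428, 628, 0]) cylinder(h = 1384, r = 142); }


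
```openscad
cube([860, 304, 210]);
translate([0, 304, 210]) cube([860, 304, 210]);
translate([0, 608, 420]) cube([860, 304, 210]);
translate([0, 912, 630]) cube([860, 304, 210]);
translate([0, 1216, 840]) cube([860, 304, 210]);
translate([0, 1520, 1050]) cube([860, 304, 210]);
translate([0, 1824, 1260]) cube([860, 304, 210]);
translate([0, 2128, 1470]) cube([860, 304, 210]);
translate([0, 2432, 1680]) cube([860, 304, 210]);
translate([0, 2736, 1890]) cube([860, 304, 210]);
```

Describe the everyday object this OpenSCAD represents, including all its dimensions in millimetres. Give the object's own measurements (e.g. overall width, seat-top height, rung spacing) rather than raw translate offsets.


A straight staircase of 10 solid steps. Each step is 860 mm wide (x), 304 mm deep (y, the going) and 210 mm tall (the rise). The first step rests on the floor; each subsequent step sits one going further in +y and one rise higher in +z, directly behind and above the previous step with no overlap.


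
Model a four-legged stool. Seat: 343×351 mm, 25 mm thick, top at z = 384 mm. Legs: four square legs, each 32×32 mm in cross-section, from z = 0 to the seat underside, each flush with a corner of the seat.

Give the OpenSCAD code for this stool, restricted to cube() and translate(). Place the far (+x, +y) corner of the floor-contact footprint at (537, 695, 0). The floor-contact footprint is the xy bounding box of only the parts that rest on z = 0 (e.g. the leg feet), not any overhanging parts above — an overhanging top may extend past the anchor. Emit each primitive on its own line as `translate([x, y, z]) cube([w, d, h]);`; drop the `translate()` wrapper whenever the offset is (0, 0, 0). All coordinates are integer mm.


translate([194, 344, 359]) cube([343, 351, 25]);
translate([194, 344, 0]) cube([32, 32, 359]);
translate([505, 344, 0]) cube([32, 32, 359]);
translate([194, 663, 0]) cube([32, 32, 359]);
translate([505, 663, 0]) cube([32, 32, 359]);


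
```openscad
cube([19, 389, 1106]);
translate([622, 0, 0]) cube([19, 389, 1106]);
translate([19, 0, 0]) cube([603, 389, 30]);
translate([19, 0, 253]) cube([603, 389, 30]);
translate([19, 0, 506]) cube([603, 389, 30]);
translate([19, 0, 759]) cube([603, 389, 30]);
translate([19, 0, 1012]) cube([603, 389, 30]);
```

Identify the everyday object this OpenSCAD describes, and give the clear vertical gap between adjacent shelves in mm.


A bookshelf. The clear shelf gap is 223 mm.

Two tall side panels with 5 horizontal boards between them — a bookshelf. The first two shelf undersides are at z = 0 and z = 253; with shelf thickness 30, the clear gap is 253 − 0 − 30 = 223 mm.


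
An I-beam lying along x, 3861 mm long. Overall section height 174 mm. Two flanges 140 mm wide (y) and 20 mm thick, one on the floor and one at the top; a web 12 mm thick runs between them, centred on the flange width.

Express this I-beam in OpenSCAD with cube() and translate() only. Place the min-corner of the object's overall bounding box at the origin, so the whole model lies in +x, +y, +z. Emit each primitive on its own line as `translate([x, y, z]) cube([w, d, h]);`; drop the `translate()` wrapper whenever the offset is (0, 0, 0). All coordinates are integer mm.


cube([3861, 140, 20]);
translate([0, 64, 20]) cube([3861, 12, 134]);
translate([0, 0, 154]) cube([3861, 140, 20]);


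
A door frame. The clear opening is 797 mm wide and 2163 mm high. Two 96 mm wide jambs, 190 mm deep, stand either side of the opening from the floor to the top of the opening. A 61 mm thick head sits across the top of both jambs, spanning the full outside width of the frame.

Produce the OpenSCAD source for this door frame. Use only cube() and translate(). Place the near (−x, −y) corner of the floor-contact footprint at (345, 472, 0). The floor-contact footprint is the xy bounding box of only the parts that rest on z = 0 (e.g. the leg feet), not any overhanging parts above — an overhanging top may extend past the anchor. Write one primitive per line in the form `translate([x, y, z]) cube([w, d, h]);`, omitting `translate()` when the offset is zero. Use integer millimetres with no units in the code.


translate([345, 472, 0]) cube([96, 190, 2163]);
translate([1238, 472, 0]) cube([96, 190, 2163]);
translate([345, 472, 2163]) cube([989, 190, 61]);


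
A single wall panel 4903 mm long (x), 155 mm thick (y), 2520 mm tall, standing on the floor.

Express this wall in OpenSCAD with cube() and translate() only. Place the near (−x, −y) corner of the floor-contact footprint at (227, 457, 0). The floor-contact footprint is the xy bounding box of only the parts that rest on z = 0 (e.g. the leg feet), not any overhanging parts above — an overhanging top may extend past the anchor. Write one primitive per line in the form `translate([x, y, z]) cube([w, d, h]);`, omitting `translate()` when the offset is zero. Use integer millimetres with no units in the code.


translate([227, 457, 0]) cube([4903, 155, 2520]);


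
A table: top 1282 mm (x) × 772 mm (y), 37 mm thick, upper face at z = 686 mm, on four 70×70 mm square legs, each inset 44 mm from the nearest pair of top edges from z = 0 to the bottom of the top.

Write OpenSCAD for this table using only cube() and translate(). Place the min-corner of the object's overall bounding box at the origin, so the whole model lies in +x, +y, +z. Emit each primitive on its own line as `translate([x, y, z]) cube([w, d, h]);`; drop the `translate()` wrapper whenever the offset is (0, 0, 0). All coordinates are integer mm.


translate([0, 0, 649]) cube([1282, 772, 37]);
translate([44, 44, 0]) cube([70, 70, 649]);
translate([1168, 44, 0]) cube([70, 70, 649]);
translate([44, 658, 0]) cube([70, 70, 649]);
translate([1168, 658, 0]) cube([70, 70, 649]);


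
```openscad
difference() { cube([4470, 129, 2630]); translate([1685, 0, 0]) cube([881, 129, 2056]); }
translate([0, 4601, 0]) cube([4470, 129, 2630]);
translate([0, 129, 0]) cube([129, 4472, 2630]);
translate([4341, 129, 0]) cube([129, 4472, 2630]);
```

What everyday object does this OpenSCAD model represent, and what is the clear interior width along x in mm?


A single room. The interior width is 4212 mm.

Four walls enclosing a rectangle with a door in the front wall — a room. Outside width 4470 minus two 129 mm walls gives 4212 mm.


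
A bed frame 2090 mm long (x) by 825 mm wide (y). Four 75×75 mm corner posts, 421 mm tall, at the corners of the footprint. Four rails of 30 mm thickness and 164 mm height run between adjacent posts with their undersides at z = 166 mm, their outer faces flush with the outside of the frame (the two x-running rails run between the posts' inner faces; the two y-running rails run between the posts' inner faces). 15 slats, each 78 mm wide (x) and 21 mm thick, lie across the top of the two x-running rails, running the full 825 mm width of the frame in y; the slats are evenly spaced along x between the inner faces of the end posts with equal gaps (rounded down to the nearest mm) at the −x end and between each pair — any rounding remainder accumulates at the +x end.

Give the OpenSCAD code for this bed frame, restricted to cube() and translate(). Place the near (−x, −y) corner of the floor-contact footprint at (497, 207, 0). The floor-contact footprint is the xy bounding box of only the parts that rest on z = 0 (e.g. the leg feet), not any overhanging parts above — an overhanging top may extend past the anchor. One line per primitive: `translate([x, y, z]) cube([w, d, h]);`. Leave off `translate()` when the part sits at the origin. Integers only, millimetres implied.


translate([497, 207, 0]) cube([75, 75, 421]);
translate([497, 957, 0]) cube([75, 75, 421]);
translate([2512, 207, 0]) cube([75, 75, 421]);
translate([2512, 957, 0]) cube([75, 75, 421]);
translate([572, 207, 166]) cube([1940, 30, 164]);
translate([572, 1002, 166]) cube([1940, 30, 164]);
translate([497, 282, 166]) cube([30, 675, 164]);
translate([2557, 282, 166]) cube([30, 675, 164]);
translate([620, 207, 330]) cube([78, 825, 21]);
translate([746, 207, 330]) cube([78, 825, 21]);
translate([872, 207, 330]) cube([78, 825, 21]);
translate([998, 207, 330]) cube([78, 825, 21]);
translate([1124, 207, 330]) cube([78, 825, 21]);
translate([1250, 207, 330]) cube([78, 825, 21]);
translate([1376, 207, 330]) cube([78, 825, 21]);
translate([1502, 207, 330]) cube([78, 825, 21]);
translate([1628, 207, 330]) cube([78, 825, 21]);
translate([1754, 207, 330]) cube([78, 825, 21]);
translate([1880, 207, 330]) cube([78, 825, 21]);
translate([2006, 207, 330]) cube([78, 825, 21]);
translate([2132, 207, 330]) cube([78, 825, 21]);
translate([2258, 207, 330]) cube([78, 825, 21]);
translate([2384, 207, 330]) cube([78, 825, 21]);


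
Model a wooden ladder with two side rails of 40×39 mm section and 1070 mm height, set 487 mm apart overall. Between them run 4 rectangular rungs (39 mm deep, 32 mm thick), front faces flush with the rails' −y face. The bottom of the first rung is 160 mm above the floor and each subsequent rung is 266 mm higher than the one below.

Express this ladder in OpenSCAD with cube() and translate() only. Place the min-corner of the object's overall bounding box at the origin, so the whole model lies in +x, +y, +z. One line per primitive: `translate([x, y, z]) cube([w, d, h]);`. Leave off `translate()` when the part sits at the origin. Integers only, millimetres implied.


// rung span = 487 - 2*40 = 407
// rung[k] z = 160 + k*266
cube([40, 39, 1070]);
translate([447, 0, 0]) cube([40, 39, 1070]);
translate([40, 0, 160]) cube([407, 39, 32]);
translate([40, 0, 426]) cube([407, 39, 32]);
translate([40, 0, 692]) cube([407, 39, 32]);
translate([40, 0, 958]) cube([407, 39, 32]);


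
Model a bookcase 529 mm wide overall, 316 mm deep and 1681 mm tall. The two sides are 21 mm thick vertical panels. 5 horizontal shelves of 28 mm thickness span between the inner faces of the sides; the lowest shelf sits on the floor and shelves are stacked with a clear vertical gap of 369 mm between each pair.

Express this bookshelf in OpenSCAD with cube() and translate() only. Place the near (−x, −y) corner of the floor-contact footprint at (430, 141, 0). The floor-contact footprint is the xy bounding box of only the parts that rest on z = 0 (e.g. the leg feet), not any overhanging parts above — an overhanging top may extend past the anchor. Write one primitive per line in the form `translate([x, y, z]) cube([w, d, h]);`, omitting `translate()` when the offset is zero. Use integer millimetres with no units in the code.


translate([430, 141, 0]) cube([21, 316, 1681]);
translate([938, 141, 0]) cube([21, 316, 1681]);
translate([451, 141, 0]) cube([487, 316, 28]);
translate([451, 141, 397]) cube([487, 316, 28]);
translate([451, 141, 794]) cube([487, 316, 28]);
translate([451, 141, 1191]) cube([487, 316, 28]);
translate([451, 141, 1588]) cube([487, 316, 28]);


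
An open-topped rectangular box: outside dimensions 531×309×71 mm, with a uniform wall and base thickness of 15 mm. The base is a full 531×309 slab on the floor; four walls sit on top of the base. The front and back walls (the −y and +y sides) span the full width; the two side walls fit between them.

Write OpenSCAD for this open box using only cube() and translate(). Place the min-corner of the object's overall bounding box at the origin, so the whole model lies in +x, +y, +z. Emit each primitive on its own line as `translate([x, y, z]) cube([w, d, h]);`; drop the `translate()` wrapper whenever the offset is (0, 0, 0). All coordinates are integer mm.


cube([531, 309, 15]);
translate([0, 0, 15]) cube([531, 15, 56]);
translate([0, 294, 15]) cube([531, 15, 56]);
translate([0, 15, 15]) cube([15, 279, 56]);
translate([516, 15, 15]) cube([15, 279, 56]);


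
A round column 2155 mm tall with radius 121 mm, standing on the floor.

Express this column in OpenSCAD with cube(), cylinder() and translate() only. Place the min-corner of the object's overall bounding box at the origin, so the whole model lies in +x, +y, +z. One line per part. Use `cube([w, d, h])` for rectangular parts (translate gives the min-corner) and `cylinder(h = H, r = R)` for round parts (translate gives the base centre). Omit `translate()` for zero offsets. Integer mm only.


translate([121, 121, 0]) cylinder(h = 2155, r = 121);


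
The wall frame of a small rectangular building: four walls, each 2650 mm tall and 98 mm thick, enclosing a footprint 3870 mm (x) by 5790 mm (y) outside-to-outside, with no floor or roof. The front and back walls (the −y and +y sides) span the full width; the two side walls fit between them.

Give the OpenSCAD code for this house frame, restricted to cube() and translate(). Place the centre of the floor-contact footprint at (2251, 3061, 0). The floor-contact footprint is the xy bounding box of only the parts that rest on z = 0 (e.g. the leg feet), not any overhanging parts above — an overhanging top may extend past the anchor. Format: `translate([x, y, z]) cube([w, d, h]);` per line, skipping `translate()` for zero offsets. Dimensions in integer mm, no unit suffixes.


translate([316, 166, 0]) cube([3870, 98, 2650]);
translate([316, 5858, 0]) cube([3870, 98, 2650]);
translate([316, 264, 0]) cube([98, 5594, 2650]);
translate([4088, 264, 0]) cube([98, 5594, 2650]);


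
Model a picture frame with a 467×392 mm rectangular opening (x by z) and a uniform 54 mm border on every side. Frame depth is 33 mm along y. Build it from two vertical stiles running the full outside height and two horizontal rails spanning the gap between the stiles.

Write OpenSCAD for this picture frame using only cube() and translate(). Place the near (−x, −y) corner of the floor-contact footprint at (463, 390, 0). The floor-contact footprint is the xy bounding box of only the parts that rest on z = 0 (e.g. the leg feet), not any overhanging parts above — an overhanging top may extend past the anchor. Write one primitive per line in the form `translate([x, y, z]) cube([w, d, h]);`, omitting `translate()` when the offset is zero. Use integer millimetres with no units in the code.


translate([463, 390, 0]) cube([54, 33, 500]);
translate([984, 390, 0]) cube([54, 33, 500]);
translate([517, 390, 0]) cube([467, 33, 54]);
translate([517, 390, 446]) cube([467, 33, 54]);


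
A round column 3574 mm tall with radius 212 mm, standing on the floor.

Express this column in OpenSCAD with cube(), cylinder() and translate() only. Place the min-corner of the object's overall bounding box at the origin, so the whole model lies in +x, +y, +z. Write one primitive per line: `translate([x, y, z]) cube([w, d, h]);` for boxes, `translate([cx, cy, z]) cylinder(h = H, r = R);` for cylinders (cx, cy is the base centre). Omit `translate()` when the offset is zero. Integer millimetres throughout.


translate([212, 212, 0]) cylinder(h = 3574, r = 212);


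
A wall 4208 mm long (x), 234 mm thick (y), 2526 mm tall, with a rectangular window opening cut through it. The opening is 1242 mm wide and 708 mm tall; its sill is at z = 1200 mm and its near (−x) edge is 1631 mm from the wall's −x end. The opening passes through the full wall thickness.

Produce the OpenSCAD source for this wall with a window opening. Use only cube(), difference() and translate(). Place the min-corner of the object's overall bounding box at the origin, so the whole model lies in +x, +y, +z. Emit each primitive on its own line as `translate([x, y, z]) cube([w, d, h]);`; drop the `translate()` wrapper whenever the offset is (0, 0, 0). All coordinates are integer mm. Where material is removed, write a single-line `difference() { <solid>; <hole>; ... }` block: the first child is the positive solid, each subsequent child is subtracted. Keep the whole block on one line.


difference() { cube([4208, 234, 2526]); translate([1631, 0, 1200]) cube([1242, 234, 708]); }


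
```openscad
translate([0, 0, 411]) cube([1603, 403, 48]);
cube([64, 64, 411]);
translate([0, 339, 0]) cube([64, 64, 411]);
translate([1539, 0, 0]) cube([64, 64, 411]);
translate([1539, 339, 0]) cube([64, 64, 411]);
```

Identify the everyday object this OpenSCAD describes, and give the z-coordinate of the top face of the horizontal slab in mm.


A bench. The seat-top height is 459 mm.

A long slab on four corner posts — a bench. The slab sits at z = 411 with thickness 48, so the top is 411 + 48 = 459 mm.


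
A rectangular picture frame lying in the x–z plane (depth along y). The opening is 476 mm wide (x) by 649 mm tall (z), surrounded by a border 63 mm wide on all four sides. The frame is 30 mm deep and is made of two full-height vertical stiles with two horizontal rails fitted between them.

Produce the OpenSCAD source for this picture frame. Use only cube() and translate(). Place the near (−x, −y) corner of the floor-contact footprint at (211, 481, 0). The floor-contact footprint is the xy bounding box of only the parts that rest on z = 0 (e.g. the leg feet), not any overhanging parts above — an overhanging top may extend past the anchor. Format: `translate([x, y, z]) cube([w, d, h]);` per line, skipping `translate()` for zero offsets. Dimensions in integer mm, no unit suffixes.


translate([211, 481, 0]) cube([63, 30, 775]);
translate([750, 481, 0]) cube([63, 30, 775]);
translate([274, 481, 0]) cube([476, 30, 63]);
translate([274, 481, 712]) cube([476, 30, 63]);


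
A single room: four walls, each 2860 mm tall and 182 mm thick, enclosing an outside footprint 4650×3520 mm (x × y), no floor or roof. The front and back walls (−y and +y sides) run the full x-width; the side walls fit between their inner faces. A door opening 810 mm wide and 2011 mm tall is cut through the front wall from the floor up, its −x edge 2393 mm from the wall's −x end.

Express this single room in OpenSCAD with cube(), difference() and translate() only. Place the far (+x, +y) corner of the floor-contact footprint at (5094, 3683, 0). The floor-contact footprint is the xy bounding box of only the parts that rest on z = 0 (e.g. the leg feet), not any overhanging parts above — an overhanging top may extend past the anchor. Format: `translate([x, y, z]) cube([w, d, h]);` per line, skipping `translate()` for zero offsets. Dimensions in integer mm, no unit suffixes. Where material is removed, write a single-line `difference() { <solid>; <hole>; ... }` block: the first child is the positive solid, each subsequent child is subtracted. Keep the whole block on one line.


difference() { translate([444, 163, 0]) cube([4650, 182, 2860]); translate([2837, 163, 0]) cube([810, 182, 2011]); }
translate([444, 3501, 0]) cube([4650, 182, 2860]);
translate([444, 345, 0]) cube([182, 3156, 2860]);
translate([4912, 345, 0]) cube([182, 3156, 2860]);


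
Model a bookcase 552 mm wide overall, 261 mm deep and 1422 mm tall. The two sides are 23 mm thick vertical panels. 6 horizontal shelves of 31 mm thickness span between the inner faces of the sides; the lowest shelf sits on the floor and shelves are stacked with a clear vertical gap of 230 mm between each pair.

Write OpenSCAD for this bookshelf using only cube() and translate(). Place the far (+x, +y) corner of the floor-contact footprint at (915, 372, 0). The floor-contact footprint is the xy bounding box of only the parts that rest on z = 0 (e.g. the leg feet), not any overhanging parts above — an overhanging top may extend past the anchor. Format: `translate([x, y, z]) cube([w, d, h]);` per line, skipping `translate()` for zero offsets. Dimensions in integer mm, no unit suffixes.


translate([363, 111, 0]) cube([23, 261, 1422]);
translate([892, 111, 0]) cube([23, 261, 1422]);
translate([386, 111, 0]) cube([506, 261, 31]);
translate([386, 111, 261]) cube([506, 261, 31]);
translate([386, 111, 522]) cube([506, 261, 31]);
translate([386, 111, 783]) cube([506, 261, 31]);
translate([386, 111, 1044]) cube([506, 261, 31]);
translate([386, 111, 1305]) cube([506, 261, 31]);


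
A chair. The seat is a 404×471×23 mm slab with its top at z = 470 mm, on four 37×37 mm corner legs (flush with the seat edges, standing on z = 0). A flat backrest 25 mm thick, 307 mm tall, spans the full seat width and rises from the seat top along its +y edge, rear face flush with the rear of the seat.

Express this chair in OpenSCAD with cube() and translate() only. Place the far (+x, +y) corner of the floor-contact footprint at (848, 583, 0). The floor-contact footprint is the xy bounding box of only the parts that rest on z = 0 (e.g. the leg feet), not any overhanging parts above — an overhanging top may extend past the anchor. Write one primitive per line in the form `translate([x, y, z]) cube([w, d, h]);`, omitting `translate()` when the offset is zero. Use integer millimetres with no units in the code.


translate([444, 112, 447]) cube([404, 471, 23]);
translate([444, 112, 0]) cube([37, 37, 447]);
translate([811, 112, 0]) cube([37, 37, 447]);
translate([444, 546, 0]) cube([37, 37, 447]);
translate([811, 546, 0]) cube([37, 37, 447]);
translate([444, 558, 470]) cube([404, 25, 307]);


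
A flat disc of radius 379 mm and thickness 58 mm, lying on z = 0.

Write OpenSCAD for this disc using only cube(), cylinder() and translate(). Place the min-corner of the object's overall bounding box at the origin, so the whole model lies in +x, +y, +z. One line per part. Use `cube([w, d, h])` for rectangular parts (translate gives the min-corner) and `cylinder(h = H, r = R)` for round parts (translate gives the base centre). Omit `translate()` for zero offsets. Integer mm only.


translate([379, 379, 0]) cylinder(h = 58, r = 379);


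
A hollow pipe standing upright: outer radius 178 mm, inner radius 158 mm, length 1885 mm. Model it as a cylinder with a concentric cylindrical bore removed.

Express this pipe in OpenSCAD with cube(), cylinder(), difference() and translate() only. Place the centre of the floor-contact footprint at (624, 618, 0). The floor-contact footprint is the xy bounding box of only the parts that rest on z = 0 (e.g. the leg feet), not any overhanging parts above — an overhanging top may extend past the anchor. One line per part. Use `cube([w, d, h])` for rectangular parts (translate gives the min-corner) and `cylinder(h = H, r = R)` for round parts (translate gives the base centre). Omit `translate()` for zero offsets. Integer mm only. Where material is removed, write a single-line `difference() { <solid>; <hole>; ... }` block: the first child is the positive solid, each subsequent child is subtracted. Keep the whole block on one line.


difference() { translate([624, 618, 0]) cylinder(h = 1885, r = 178); translate([624, 618, 0]) cylinder(h = 1885, r = 158); }


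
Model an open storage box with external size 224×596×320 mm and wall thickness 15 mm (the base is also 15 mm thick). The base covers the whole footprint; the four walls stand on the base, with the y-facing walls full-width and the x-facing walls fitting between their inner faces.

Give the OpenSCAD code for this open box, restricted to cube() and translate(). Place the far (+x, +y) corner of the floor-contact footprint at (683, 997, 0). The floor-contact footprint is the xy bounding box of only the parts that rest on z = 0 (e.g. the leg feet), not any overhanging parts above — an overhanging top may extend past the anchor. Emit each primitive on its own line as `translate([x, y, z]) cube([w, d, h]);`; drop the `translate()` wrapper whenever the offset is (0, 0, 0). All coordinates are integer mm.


translate([459, 401, 0]) cube([224, 596, 15]);
translate([459, 401, 15]) cube([224, 15, 305]);
translate([459, 982, 15]) cube([224, 15, 305]);
translate([459, 416, 15]) cube([15, 566, 305]);
translate([668, 416, 15]) cube([15, 566, 305]);


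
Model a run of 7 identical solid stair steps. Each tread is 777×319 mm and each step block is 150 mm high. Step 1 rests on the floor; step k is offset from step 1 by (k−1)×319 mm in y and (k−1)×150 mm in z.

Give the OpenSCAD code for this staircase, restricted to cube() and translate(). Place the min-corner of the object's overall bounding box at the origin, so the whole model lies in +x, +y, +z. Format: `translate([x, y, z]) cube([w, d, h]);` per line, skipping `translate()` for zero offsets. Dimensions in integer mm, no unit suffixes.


cube([777, 319, 150]);
translate([0, 319, 150]) cube([777, 319, 150]);
translate([0, 638, 300]) cube([777, 319, 150]);
translate([0, 957, 450]) cube([777, 319, 150]);
translate([0, 1276, 600]) cube([777, 319, 150]);
translate([0, 1595, 750]) cube([777, 319, 150]);
translate([0, 1914, 900]) cube([777, 319, 150]);


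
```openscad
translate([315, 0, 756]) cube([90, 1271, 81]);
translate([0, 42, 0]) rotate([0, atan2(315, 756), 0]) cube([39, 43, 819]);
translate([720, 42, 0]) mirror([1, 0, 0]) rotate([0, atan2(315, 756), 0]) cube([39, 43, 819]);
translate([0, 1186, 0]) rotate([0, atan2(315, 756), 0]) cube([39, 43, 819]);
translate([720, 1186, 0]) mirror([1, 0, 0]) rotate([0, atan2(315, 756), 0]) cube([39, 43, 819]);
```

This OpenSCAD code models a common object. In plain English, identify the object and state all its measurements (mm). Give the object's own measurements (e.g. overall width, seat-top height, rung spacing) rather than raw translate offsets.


A sawhorse. A 90×1271×81 mm beam (x, y, z) sits on two A-frame leg pairs. Each pair is two raked legs of 39×43 mm section (43 mm along y) splaying symmetrically in x. Each leg rises 756 mm vertically over 315 mm of horizontal reach and is 819 mm long along its own axis. Every leg's outer bottom edge rests on the floor and its outer top edge meets a bottom edge of the beam — the left legs (tilting toward +x) meet the beam's −x bottom edge, the right legs (their mirror images, tilting toward −x) meet its +x bottom edge — so the leg tops tuck under the beam, the beam's underside is 756 mm above the floor, and the feet are 720 mm apart outside-to-outside with the beam centred between them. The two leg pairs are set in 42 mm from either end of the beam.


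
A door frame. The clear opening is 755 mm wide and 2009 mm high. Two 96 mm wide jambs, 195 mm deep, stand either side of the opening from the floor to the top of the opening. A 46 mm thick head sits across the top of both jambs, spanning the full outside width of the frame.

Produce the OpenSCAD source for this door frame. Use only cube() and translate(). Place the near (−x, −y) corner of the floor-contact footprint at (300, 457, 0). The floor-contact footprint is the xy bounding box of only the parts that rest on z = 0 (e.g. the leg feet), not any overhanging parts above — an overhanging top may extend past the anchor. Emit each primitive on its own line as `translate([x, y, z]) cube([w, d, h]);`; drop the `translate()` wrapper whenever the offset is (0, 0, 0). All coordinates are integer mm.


translate([300, 457, 0]) cube([96, 195, 2009]);
translate([1151, 457, 0]) cube([96, 195, 2009]);
translate([300, 457, 2009]) cube([947, 195, 46]);


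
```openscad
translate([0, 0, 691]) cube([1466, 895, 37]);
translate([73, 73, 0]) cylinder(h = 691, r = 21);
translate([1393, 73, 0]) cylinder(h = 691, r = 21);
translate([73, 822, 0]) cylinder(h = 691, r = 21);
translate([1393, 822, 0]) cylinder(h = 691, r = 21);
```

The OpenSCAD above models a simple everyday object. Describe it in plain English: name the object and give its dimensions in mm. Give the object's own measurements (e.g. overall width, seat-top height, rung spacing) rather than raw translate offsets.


A table: top 1466 mm (x) × 895 mm (y), 37 mm thick, upper face at z = 728 mm, on four round legs of 42 mm diameter, each leg's bounding box inset 52 mm from the nearest pair of top edges from z = 0 to the bottom of the top.


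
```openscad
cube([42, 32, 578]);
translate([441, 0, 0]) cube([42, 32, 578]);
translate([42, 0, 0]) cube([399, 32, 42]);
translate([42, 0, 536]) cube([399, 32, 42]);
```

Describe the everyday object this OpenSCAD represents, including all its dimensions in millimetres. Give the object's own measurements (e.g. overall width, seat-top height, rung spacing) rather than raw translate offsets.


A rectangular picture frame lying in the x–z plane (depth along y). The opening is 399 mm wide (x) by 494 mm tall (z), surrounded by a border 42 mm wide on all four sides. The frame is 32 mm deep and is made of two full-height vertical stiles with two horizontal rails fitted between them.


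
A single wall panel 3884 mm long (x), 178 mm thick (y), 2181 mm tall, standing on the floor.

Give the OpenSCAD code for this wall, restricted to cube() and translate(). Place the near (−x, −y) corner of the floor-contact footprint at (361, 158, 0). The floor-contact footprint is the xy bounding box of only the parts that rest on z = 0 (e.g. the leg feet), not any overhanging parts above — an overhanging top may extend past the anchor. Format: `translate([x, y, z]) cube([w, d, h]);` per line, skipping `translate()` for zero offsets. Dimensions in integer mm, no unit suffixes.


translate([361, 158, 0]) cube([3884, 178, 2181]);


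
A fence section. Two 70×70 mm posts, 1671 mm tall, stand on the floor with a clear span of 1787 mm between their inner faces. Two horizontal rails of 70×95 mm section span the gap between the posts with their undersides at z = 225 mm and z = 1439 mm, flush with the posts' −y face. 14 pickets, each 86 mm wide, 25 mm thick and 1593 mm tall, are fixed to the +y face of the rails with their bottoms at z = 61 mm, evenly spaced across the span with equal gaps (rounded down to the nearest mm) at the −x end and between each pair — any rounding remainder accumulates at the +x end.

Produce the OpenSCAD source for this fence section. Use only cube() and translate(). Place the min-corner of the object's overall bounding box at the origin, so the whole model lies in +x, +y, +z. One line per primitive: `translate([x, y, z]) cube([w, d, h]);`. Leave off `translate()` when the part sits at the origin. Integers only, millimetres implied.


cube([70, 70, 1671]);
translate([1857, 0, 0]) cube([70, 70, 1671]);
translate([70, 0, 225]) cube([1787, 70, 95]);
translate([70, 0, 1439]) cube([1787, 70, 95]);
translate([108, 70, 61]) cube([86, 25, 1593]);
translate([232, 70, 61]) cube([86, 25, 1593]);
translate([356, 70, 61]) cube([86, 25, 1593]);
translate([480, 70, 61]) cube([86, 25, 1593]);
translate([604, 70, 61]) cube([86, 25, 1593]);
translate([728, 70, 61]) cube([86, 25, 1593]);
translate([852, 70, 61]) cube([86, 25, 1593]);
translate([976, 70, 61]) cube([86, 25, 1593]);
translate([1100, 70, 61]) cube([86, 25, 1593]);
translate([1224, 70, 61]) cube([86, 25, 1593]);
translate([1348, 70, 61]) cube([86, 25, 1593]);
translate([1472, 70, 61]) cube([86, 25, 1593]);
translate([1596, 70, 61]) cube([86, 25, 1593]);
translate([1720, 70, 61]) cube([86, 25, 1593]);


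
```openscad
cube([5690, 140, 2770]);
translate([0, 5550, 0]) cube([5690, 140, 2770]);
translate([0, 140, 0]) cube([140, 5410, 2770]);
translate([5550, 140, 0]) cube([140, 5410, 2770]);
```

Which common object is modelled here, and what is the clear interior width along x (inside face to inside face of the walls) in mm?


A house (or room) frame. The interior width is 5410 mm.

Four 2770 mm walls enclosing a rectangle with no floor or roof — a room or house frame. Outside width is 5690 mm and wall thickness is 140 mm, so the interior width is 5690 − 2 × 140 = 5410 mm.


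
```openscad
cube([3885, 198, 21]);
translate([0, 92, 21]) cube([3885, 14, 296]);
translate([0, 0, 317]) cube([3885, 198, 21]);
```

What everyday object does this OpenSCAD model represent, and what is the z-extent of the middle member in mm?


An I-beam. The web height is 296 mm.

Two wide flanges with a thin centred web — an I-beam. Overall 338 mm minus two 21 mm flanges gives a web of 338 − 2·21 = 296 mm.


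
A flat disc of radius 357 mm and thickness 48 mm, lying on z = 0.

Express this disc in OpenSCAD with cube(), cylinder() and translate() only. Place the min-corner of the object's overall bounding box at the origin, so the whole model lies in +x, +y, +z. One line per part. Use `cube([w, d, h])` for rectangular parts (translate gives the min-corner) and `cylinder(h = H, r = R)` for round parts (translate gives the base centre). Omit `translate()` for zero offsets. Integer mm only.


translate([357, 357, 0]) cylinder(h = 48, r = 357);


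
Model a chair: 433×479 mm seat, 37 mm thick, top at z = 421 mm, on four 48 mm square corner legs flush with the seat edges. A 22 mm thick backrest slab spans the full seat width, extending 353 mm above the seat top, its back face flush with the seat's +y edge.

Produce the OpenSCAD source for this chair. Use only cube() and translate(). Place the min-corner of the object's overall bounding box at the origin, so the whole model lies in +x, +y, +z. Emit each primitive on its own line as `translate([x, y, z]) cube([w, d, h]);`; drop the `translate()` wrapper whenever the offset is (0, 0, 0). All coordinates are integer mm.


translate([0, 0, 384]) cube([433, 479, 37]);
cube([48, 48, 384]);
translate([385, 0, 0]) cube([48, 48, 384]);
translate([0, 431, 0]) cube([48, 48, 384]);
translate([385, 431, 0]) cube([48, 48, 384]);
translate([0, 457, 421]) cube([433, 22, 353]);


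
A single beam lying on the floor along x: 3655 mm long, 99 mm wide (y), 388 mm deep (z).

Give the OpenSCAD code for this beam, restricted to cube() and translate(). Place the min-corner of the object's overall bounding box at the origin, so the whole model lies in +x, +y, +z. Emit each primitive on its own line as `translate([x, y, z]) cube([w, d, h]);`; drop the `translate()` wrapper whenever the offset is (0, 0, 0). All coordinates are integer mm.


cube([3655, 99, 388]);


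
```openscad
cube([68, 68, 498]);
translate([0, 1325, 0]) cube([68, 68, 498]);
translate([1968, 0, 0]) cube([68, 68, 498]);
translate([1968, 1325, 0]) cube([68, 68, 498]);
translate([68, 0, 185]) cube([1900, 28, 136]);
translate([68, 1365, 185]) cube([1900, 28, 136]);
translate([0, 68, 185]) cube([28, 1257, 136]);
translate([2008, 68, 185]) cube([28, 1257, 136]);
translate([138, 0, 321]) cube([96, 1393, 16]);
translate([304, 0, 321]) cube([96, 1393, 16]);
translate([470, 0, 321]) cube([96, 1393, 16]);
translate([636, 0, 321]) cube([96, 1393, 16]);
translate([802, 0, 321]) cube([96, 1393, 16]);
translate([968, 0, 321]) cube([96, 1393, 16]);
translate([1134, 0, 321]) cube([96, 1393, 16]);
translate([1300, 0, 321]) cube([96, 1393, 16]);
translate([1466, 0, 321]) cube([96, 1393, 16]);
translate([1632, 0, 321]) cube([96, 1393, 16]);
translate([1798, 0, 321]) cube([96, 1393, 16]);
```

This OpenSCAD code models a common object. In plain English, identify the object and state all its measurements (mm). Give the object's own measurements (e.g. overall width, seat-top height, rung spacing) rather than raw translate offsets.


A bed frame 2036 mm long (x) by 1393 mm wide (y). Four 68×68 mm corner posts, 498 mm tall, at the corners of the footprint. Four rails of 28 mm thickness and 136 mm height run between adjacent posts with their undersides at z = 185 mm, their outer faces flush with the outside of the frame (the two x-running rails run between the posts' inner faces; the two y-running rails run between the posts' inner faces). 11 slats, each 96 mm wide (x) and 16 mm thick, lie across the top of the two x-running rails, running the full 1393 mm width of the frame in y; along x they sit between the end posts with a 70 mm gap after the −x posts and between neighbouring slats, leaving 74 mm before the +x posts.


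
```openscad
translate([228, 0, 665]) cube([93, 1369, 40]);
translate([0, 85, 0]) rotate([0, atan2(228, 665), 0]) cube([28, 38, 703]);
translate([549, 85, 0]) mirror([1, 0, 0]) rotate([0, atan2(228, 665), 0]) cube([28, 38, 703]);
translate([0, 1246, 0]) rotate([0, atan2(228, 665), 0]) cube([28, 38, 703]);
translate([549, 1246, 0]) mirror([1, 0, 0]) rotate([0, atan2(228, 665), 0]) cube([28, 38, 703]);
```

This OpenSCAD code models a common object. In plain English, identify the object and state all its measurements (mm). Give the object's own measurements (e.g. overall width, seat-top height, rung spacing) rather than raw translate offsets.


A sawhorse. A 93×1369×40 mm beam (x, y, z) sits on two A-frame leg pairs. Each pair is two raked legs of 28×38 mm section (38 mm along y) splaying symmetrically in x. Each leg rises 665 mm vertically over 228 mm of horizontal reach and is 703 mm long along its own axis. Every leg's outer bottom edge rests on the floor and its outer top edge meets a bottom edge of the beam — the left legs (tilting toward +x) meet the beam's −x bottom edge, the right legs (their mirror images, tilting toward −x) meet its +x bottom edge — so the leg tops tuck under the beam, the beam's underside is 665 mm above the floor, and the feet are 549 mm apart outside-to-outside with the beam centred between them. The two leg pairs are set in 85 mm from either end of the beam.


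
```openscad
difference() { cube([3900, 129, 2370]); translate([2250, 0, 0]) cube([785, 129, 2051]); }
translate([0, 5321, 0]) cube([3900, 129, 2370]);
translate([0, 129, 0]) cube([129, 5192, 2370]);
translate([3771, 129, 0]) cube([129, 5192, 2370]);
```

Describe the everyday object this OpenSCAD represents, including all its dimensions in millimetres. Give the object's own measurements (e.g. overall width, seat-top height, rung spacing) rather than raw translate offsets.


A single room: four walls, each 2370 mm tall and 129 mm thick, enclosing an outside footprint 3900×5450 mm (x × y), no floor or roof. The front and back walls (−y and +y sides) run the full x-width; the side walls fit between their inner faces. A door opening 785 mm wide and 2051 mm tall is cut through the front wall from the floor up, its −x edge 2250 mm from the wall's −x end.


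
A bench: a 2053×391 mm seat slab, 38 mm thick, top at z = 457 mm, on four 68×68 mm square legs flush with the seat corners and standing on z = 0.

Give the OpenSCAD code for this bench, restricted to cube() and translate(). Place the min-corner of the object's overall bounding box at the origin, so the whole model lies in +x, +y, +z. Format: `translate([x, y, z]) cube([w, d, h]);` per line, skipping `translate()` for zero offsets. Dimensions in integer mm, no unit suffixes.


translate([0, 0, 419]) cube([2053, 391, 38]);
cube([68, 68, 419]);
translate([0, 323, 0]) cube([68, 68, 419]);
translate([1985, 0, 0]) cube([68, 68, 419]);
translate([1985, 323, 0]) cube([68, 68, 419]);


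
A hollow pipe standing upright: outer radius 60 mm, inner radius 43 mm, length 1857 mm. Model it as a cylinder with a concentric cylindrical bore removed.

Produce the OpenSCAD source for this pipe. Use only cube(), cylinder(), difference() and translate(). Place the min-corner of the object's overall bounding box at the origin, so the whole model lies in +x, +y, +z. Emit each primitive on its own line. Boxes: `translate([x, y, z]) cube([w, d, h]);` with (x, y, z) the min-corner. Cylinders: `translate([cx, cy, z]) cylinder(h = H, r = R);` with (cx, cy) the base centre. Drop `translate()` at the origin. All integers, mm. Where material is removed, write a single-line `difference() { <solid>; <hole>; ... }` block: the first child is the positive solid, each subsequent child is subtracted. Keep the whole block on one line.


difference() { translate([60, 60, 0]) cylinder(h = 1857, r = 60); translate([60, 60, 0]) cylinder(h = 1857, r = 43); }
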